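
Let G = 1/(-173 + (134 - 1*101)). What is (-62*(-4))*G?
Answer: -62/35 ≈ -1.7714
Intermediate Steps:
G = -1/140 (G = 1/(-173 + (134 - 101)) = 1/(-173 + 33) = 1/(-140) = -1/140 ≈ -0.0071429)
(-62*(-4))*G = -62*(-4)*(-1/140) = 248*(-1/140) = -62/35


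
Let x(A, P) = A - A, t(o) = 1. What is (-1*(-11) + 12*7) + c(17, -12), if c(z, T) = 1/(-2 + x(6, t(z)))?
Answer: 189/2 ≈ 94.500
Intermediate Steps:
x(A, P) = 0
c(z, T) = -1/2 (c(z, T) = 1/(-2 + 0) = 1/(-2) = -1/2)
(-1*(-11) + 12*7) + c(17, -12) = (-1*(-11) + 12*7) - 1/2 = (11 + 84) - 1/2 = 95 - 1/2 = 189/2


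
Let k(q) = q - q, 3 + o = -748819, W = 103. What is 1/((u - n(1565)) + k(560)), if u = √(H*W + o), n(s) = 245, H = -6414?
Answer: -35/209927 - 2*I*√352366/1469489 ≈ -0.00016672 - 0.00080791*I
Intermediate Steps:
o = -748822 (o = -3 - 748819 = -748822)
k(q) = 0
u = 2*I*√352366 (u = √(-6414*103 - 748822) = √(-660642 - 748822) = √(-1409464) = 2*I*√352366 ≈ 1187.2*I)
1/((u - n(1565)) + k(560)) = 1/((2*I*√352366 - 1*245) + 0) = 1/((2*I*√352366 - 245) + 0) = 1/((-245 + 2*I*√352366) + 0) = 1/(-245 + 2*I*√352366)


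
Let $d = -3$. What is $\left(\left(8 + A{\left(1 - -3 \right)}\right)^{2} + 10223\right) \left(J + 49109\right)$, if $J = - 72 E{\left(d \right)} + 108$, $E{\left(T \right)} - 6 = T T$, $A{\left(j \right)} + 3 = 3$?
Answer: $495185319$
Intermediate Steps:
$A{\left(j \right)} = 0$ ($A{\left(j \right)} = -3 + 3 = 0$)
$E{\left(T \right)} = 6 + T^{2}$ ($E{\left(T \right)} = 6 + T T = 6 + T^{2}$)
$J = -972$ ($J = - 72 \left(6 + \left(-3\right)^{2}\right) + 108 = - 72 \left(6 + 9\right) + 108 = \left(-72\right) 15 + 108 = -1080 + 108 = -972$)
$\left(\left(8 + A{\left(1 - -3 \right)}\right)^{2} + 10223\right) \left(J + 49109\right) = \left(\left(8 + 0\right)^{2} + 10223\right) \left(-972 + 49109\right) = \left(8^{2} + 10223\right) 48137 = \left(64 + 10223\right) 48137 = 10287 \cdot 48137 = 495185319$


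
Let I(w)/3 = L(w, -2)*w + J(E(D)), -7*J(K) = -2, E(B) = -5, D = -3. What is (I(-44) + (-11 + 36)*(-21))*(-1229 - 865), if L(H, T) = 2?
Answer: 11552598/7 ≈ 1.6504e+6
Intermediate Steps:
J(K) = 2/7 (J(K) = -⅐*(-2) = 2/7)
I(w) = 6/7 + 6*w (I(w) = 3*(2*w + 2/7) = 3*(2/7 + 2*w) = 6/7 + 6*w)
(I(-44) + (-11 + 36)*(-21))*(-1229 - 865) = ((6/7 + 6*(-44)) + (-11 + 36)*(-21))*(-1229 - 865) = ((6/7 - 264) + 25*(-21))*(-2094) = (-1842/7 - 525)*(-2094) = -5517/7*(-2094) = 11552598/7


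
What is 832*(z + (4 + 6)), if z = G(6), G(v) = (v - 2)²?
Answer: 21632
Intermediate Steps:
G(v) = (-2 + v)²
z = 16 (z = (-2 + 6)² = 4² = 16)
832*(z + (4 + 6)) = 832*(16 + (4 + 6)) = 832*(16 + 10) = 832*26 = 21632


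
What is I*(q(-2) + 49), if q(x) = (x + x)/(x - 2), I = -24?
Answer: -1200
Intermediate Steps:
q(x) = 2*x/(-2 + x) (q(x) = (2*x)/(-2 + x) = 2*x/(-2 + x))
I*(q(-2) + 49) = -24*(2*(-2)/(-2 - 2) + 49) = -24*(2*(-2)/(-4) + 49) = -24*(2*(-2)*(-¼) + 49) = -24*(1 + 49) = -24*50 = -1200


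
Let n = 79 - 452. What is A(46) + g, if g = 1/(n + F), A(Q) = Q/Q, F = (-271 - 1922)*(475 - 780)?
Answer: 668493/668492 ≈ 1.0000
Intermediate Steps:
F = 668865 (F = -2193*(-305) = 668865)
n = -373
A(Q) = 1
g = 1/668492 (g = 1/(-373 + 668865) = 1/668492 ≈ 1.4959e-6)
A(46) + g = 1 + 1/668492 = 668493/668492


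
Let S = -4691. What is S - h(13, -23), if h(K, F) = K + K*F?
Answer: -4405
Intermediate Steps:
h(K, F) = K + F*K
S - h(13, -23) = -4691 - 13*(1 - 23) = -4691 - 13*(-22) = -4691 - 1*(-286) = -4691 + 286 = -4405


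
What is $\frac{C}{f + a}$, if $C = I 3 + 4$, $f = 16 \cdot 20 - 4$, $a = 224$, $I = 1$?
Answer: $\frac{7}{540} \approx 0.012963$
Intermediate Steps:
$f = 316$ ($f = 320 - 4 = 316$)
$C = 7$ ($C = 1 \cdot 3 + 4 = 3 + 4 = 7$)
$\frac{C}{f + a} = \frac{1}{316 + 224} \cdot 7 = \frac{1}{540} \cdot 7 = \frac{7}{540}$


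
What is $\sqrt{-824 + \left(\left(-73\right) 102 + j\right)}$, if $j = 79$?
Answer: $i \sqrt{8191} \approx 90.504 i$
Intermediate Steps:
$\sqrt{-824 + \left(\left(-73\right) 102 + j\right)} = \sqrt{-824 + \left(\left(-73\right) 102 + 79\right)} = \sqrt{-824 + \left(-7446 + 79\right)} = \sqrt{-824 - 7367} = \sqrt{-8191} = i \sqrt{8191}$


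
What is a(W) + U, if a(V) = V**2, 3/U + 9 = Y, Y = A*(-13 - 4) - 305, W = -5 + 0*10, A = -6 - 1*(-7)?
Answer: 8272/331 ≈ 24.991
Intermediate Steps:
A = 1 (A = -6 + 7 = 1)
W = -5 (W = -5 + 0 = -5)
Y = -322 (Y = 1*(-13 - 4) - 305 = 1*(-17) - 305 = -17 - 305 = -322)
U = -3/331 (U = 3/(-9 - 322) = 3/(-331) = 3*(-1/331) = -3/331 ≈ -0.0090634)
a(W) + U = (-5)**2 - 3/331 = 25 - 3/331 = 8272/331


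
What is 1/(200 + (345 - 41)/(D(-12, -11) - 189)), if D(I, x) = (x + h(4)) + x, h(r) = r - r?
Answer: 211/41896 ≈ 0.0050363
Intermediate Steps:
h(r) = 0
D(I, x) = 2*x (D(I, x) = (x + 0) + x = x + x = 2*x)
1/(200 + (345 - 41)/(D(-12, -11) - 189)) = 1/(200 + (345 - 41)/(2*(-11) - 189)) = 1/(200 + 304/(-22 - 189)) = 1/(200 + 304/(-211)) = 1/(200 + 304*(-1/211)) = 1/(200 - 304/211) = 1/(41896/211) = 211/41896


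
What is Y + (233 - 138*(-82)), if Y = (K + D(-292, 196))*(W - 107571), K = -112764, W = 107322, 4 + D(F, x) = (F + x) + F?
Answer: 28187393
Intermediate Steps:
D(F, x) = -4 + x + 2*F (D(F, x) = -4 + ((F + x) + F) = -4 + (x + 2*F) = -4 + x + 2*F)
Y = 28175844 (Y = (-112764 + (-4 + 196 + 2*(-292)))*(107322 - 107571) = (-112764 + (-4 + 196 - 584))*(-249) = (-112764 - 392)*(-249) = -113156*(-249) = 28175844)
Y + (233 - 138*(-82)) = 28175844 + (233 - 138*(-82)) = 28175844 + (233 + 11316) = 28175844 + 11549 = 28187393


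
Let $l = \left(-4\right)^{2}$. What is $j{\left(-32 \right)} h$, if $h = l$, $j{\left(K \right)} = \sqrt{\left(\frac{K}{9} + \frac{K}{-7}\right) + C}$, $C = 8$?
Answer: $\frac{32 \sqrt{994}}{21} \approx 48.042$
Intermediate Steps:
$j{\left(K \right)} = \sqrt{8 - \frac{2 K}{63}}$ ($j{\left(K \right)} = \sqrt{\left(\frac{K}{9} + \frac{K}{-7}\right) + 8} = \sqrt{\left(K \frac{1}{9} + K \left(- \frac{1}{7}\right)\right) + 8} = \sqrt{\left(\frac{K}{9} - \frac{K}{7}\right) + 8} = \sqrt{- \frac{2 K}{63} + 8} = \sqrt{8 - \frac{2 K}{63}}$)
$l = 16$
$h = 16$
$j{\left(-32 \right)} h = \frac{\sqrt{3528 - -448}}{21} \cdot 16 = \frac{\sqrt{3528 + 448}}{21} \cdot 16 = \frac{\sqrt{3976}}{21} \cdot 16 = \frac{2 \sqrt{994}}{21} \cdot 16 = \frac{32 \sqrt{994}}{21}$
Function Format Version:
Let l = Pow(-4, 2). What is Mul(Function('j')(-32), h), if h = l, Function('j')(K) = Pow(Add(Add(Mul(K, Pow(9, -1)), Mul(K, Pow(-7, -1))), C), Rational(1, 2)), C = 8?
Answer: Mul(Rational(32, 21), Pow(994, Rational(1, 2))) ≈ 48.042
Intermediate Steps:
Function('j')(K) = Pow(Add(8, Mul(Rational(-2, 63), K)), Rational(1, 2)) (Function('j')(K) = Pow(Add(Add(Mul(K, Pow(9, -1)), Mul(K, Pow(-7, -1))), 8), Rational(1, 2)) = Pow(Add(Add(Mul(K, Rational(1, 9)), Mul(K, Rational(-1, 7))), 8), Rational(1, 2)) = Pow(Add(Add(Mul(Rational(1, 9), K), Mul(Rational(-1, 7), K)), 8), Rational(1, 2)) = Pow(Add(Mul(Rational(-2, 63), K), 8), Rational(1, 2)) = Pow(Add(8, Mul(Rational(-2, 63), K)), Rational(1, 2)))
l = 16
h = 16
Mul(Function('j')(-32), h) = Mul(Mul(Rational(1, 21), Pow(Add(3528, Mul(-14, -32)), Rational(1, 2))), 16) = Mul(Mul(Rational(1, 21), Pow(Add(3528, 448), Rational(1, 2))), 16) = Mul(Mul(Rational(1, 21), Pow(3976, Rational(1, 2))), 16) = Mul(Mul(Rational(1, 21), Mul(2, Pow(994, Rational(1, 2)))), 16) = Mul(Mul(Rational(2, 21), Pow(994, Rational(1, 2))), 16) = Mul(Rational(32, 21), Pow(994, Rational(1, 2)))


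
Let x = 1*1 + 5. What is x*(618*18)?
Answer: 66744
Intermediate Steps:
x = 6 (x = 1 + 5 = 6)
x*(618*18) = 6*(618*18) = 6*11124 = 66744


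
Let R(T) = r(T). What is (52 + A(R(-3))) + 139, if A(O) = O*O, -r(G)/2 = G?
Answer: 227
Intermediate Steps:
r(G) = -2*G
R(T) = -2*T
A(O) = O²
(52 + A(R(-3))) + 139 = (52 + (-2*(-3))²) + 139 = (52 + 6²) + 139 = (52 + 36) + 139 = 88 + 139 = 227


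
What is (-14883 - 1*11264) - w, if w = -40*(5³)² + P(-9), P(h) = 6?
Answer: 598847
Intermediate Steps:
w = -624994 (w = -40*(5³)² + 6 = -40*125² + 6 = -40*15625 + 6 = -625000 + 6 = -624994)
(-14883 - 1*11264) - w = (-14883 - 1*11264) - 1*(-624994) = (-14883 - 11264) + 624994 = -26147 + 624994 = 598847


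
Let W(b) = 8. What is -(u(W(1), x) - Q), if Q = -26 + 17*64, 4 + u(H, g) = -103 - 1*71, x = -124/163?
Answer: 1240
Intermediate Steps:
x = -124/163 (x = -124*1/163 = -124/163 ≈ -0.76074)
u(H, g) = -178 (u(H, g) = -4 + (-103 - 1*71) = -4 + (-103 - 71) = -4 - 174 = -178)
Q = 1062 (Q = -26 + 1088 = 1062)
-(u(W(1), x) - Q) = -(-178 - 1*1062) = -(-178 - 1062) = -1*(-1240) = 1240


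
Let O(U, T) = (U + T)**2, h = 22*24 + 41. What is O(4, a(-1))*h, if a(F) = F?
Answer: 5121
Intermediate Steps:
h = 569 (h = 528 + 41 = 569)
O(U, T) = (T + U)**2
O(4, a(-1))*h = (-1 + 4)**2*569 = 3**2*569 = 9*569 = 5121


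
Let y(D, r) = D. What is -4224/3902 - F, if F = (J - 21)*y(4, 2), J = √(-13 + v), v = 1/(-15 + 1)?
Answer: 161772/1951 - 2*I*√2562/7 ≈ 82.917 - 14.462*I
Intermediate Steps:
v = -1/14 (v = 1/(-14) = -1/14 ≈ -0.071429)
J = I*√2562/14 (J = √(-13 - 1/14) = √(-183/14) = I*√2562/14 ≈ 3.6154*I)
F = -84 + 2*I*√2562/7 (F = (I*√2562/14 - 21)*4 = (-21 + I*√2562/14)*4 = -84 + 2*I*√2562/7 ≈ -84.0 + 14.462*I)
-4224/3902 - F = -4224/3902 - (-84 + 2*I*√2562/7) = -4224*1/3902 + (84 - 2*I*√2562/7) = -2112/1951 + (84 - 2*I*√2562/7) = 161772/1951 - 2*I*√2562/7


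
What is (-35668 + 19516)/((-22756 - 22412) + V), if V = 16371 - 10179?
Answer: 673/1624 ≈ 0.41441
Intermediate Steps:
V = 6192
(-35668 + 19516)/((-22756 - 22412) + V) = (-35668 + 19516)/((-22756 - 22412) + 6192) = -16152/(-45168 + 6192) = -16152/(-38976) = -16152*(-1/38976) = 673/1624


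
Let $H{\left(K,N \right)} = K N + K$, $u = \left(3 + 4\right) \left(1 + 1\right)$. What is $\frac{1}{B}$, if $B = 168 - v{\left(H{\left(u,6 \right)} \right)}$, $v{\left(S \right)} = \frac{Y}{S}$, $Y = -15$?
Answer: $\frac{98}{16479} \approx 0.005947$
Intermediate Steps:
$u = 14$ ($u = 7 \cdot 2 = 14$)
$H{\left(K,N \right)} = K + K N$
$v{\left(S \right)} = - \frac{15}{S}$
$B = \frac{16479}{98}$ ($B = 168 - - \frac{15}{14 \left(1 + 6\right)} = 168 - - \frac{15}{14 \cdot 7} = 168 - - \frac{15}{98} = 168 + \frac{15}{98} = \frac{16479}{98} \approx 168.15$)
$\frac{1}{B} = \frac{1}{\frac{16479}{98}} = \frac{98}{16479}$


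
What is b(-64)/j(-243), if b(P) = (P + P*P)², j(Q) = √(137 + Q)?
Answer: -8128512*I*√106/53 ≈ -1.579e+6*I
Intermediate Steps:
b(P) = (P + P²)²
b(-64)/j(-243) = ((-64)²*(1 - 64)²)/(√(137 - 243)) = (4096*(-63)²)/(√(-106)) = (4096*3969)/((I*√106)) = 16257024*(-I*√106/106) = -8128512*I*√106/53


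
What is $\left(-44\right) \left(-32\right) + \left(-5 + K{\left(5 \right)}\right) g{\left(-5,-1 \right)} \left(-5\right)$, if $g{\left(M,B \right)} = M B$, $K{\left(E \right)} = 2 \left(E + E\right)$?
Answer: $1033$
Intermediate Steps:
$K{\left(E \right)} = 4 E$ ($K{\left(E \right)} = 2 \cdot 2 E = 4 E$)
$g{\left(M,B \right)} = B M$
$\left(-44\right) \left(-32\right) + \left(-5 + K{\left(5 \right)}\right) g{\left(-5,-1 \right)} \left(-5\right) = \left(-44\right) \left(-32\right) + \left(-5 + 4 \cdot 5\right) \left(\left(-1\right) \left(-5\right)\right) \left(-5\right) = 1408 + \left(-5 + 20\right) 5 \left(-5\right) = 1408 + 15 \cdot 5 \left(-5\right) = 1408 + 75 \left(-5\right) = 1408 - 375 = 1033$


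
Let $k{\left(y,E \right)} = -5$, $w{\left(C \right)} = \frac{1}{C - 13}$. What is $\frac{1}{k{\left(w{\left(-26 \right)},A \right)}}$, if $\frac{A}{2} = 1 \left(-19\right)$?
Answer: $- \frac{1}{5} \approx -0.2$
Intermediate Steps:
$A = -38$ ($A = 2 \cdot 1 \left(-19\right) = 2 \left(-19\right) = -38$)
$w{\left(C \right)} = \frac{1}{-13 + C}$
$\frac{1}{k{\left(w{\left(-26 \right)},A \right)}} = \frac{1}{-5} = - \frac{1}{5}$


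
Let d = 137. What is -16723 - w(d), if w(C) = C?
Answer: -16860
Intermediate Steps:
-16723 - w(d) = -16723 - 1*137 = -16723 - 137 = -16860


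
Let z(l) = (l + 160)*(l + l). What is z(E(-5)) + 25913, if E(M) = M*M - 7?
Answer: 32321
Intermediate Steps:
E(M) = -7 + M² (E(M) = M² - 7 = -7 + M²)
z(l) = 2*l*(160 + l) (z(l) = (160 + l)*(2*l) = 2*l*(160 + l))
z(E(-5)) + 25913 = 2*(-7 + (-5)²)*(160 + (-7 + (-5)²)) + 25913 = 2*(-7 + 25)*(160 + (-7 + 25)) + 25913 = 2*18*(160 + 18) + 25913 = 2*18*178 + 25913 = 6408 + 25913 = 32321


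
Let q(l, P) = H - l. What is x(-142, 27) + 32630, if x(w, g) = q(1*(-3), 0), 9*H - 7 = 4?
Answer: 293708/9 ≈ 32634.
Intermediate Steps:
H = 11/9 (H = 7/9 + (1/9)*4 = 7/9 + 4/9 = 11/9 ≈ 1.2222)
q(l, P) = 11/9 - l
x(w, g) = 38/9 (x(w, g) = 11/9 - (-3) = 11/9 - 1*(-3) = 11/9 + 3 = 38/9)
x(-142, 27) + 32630 = 38/9 + 32630 = 293708/9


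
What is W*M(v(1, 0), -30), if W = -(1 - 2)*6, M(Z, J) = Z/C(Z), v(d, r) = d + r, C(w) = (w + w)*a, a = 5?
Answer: 3/5 ≈ 0.60000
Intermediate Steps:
C(w) = 10*w (C(w) = (w + w)*5 = (2*w)*5 = 10*w)
M(Z, J) = 1/10 (M(Z, J) = Z/((10*Z)) = Z*(1/(10*Z)) = 1/10)
W = 6 (W = -1*(-1)*6 = 1*6 = 6)
W*M(v(1, 0), -30) = 6*(1/10) = 3/5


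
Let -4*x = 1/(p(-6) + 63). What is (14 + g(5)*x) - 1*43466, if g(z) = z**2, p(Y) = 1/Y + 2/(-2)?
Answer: -32241459/742 ≈ -43452.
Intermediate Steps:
p(Y) = -1 + 1/Y (p(Y) = 1/Y + 2*(-1/2) = 1/Y - 1 = -1 + 1/Y)
x = -3/742 (x = -1/(4*((1 - 1*(-6))/(-6) + 63)) = -1/(4*(-(1 + 6)/6 + 63)) = -1/(4*(-1/6*7 + 63)) = -1/(4*(-7/6 + 63)) = -1/(4*371/6) = -1/4*6/371 = -3/742 ≈ -0.0040431)
(14 + g(5)*x) - 1*43466 = (14 + 5**2*(-3/742)) - 1*43466 = (14 + 25*(-3/742)) - 43466 = (14 - 75/742) - 43466 = 10313/742 - 43466 = -32241459/742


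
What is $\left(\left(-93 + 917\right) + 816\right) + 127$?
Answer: $1767$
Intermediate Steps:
$\left(\left(-93 + 917\right) + 816\right) + 127 = \left(824 + 816\right) + 127 = 1640 + 127 = 1767$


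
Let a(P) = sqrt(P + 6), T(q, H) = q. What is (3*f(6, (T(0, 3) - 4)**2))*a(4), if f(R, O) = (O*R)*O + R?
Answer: 4626*sqrt(10) ≈ 14629.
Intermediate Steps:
a(P) = sqrt(6 + P)
f(R, O) = R + R*O**2 (f(R, O) = R*O**2 + R = R + R*O**2)
(3*f(6, (T(0, 3) - 4)**2))*a(4) = (3*(6*(1 + ((0 - 4)**2)**2)))*sqrt(6 + 4) = (3*(6*(1 + ((-4)**2)**2)))*sqrt(10) = (3*(6*(1 + 16**2)))*sqrt(10) = (3*(6*(1 + 256)))*sqrt(10) = (3*(6*257))*sqrt(10) = (3*1542)*sqrt(10) = 4626*sqrt(10)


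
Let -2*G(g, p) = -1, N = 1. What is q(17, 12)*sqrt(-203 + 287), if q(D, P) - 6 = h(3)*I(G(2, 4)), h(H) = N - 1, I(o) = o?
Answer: 12*sqrt(21) ≈ 54.991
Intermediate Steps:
G(g, p) = 1/2 (G(g, p) = -1/2*(-1) = 1/2)
h(H) = 0 (h(H) = 1 - 1 = 0)
q(D, P) = 6 (q(D, P) = 6 + 0*(1/2) = 6 + 0 = 6)
q(17, 12)*sqrt(-203 + 287) = 6*sqrt(-203 + 287) = 6*sqrt(84) = 6*(2*sqrt(21)) = 12*sqrt(21)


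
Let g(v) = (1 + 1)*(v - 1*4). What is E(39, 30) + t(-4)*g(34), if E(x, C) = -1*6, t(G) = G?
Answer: -246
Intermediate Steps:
E(x, C) = -6
g(v) = -8 + 2*v (g(v) = 2*(v - 4) = 2*(-4 + v) = -8 + 2*v)
E(39, 30) + t(-4)*g(34) = -6 - 4*(-8 + 2*34) = -6 - 4*(-8 + 68) = -6 - 4*60 = -6 - 240 = -246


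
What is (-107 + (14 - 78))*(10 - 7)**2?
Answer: -1539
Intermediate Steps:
(-107 + (14 - 78))*(10 - 7)**2 = (-107 - 64)*3**2 = -171*9 = -1539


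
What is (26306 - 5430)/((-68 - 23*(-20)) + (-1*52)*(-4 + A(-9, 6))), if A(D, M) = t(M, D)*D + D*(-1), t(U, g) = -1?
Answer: -5219/84 ≈ -62.131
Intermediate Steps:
A(D, M) = -2*D (A(D, M) = -D + D*(-1) = -D - D = -2*D)
(26306 - 5430)/((-68 - 23*(-20)) + (-1*52)*(-4 + A(-9, 6))) = (26306 - 5430)/((-68 - 23*(-20)) + (-1*52)*(-4 - 2*(-9))) = 20876/((-68 + 460) - 52*(-4 + 18)) = 20876/(392 - 52*14) = 20876/(392 - 728) = 20876/(-336) = 20876*(-1/336) = -5219/84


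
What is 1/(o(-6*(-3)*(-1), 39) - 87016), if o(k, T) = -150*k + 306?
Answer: -1/84010 ≈ -1.1903e-5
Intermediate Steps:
o(k, T) = 306 - 150*k
1/(o(-6*(-3)*(-1), 39) - 87016) = 1/((306 - 150*(-6*(-3))*(-1)) - 87016) = 1/((306 - 2700*(-1)) - 87016) = 1/((306 - 150*(-18)) - 87016) = 1/((306 + 2700) - 87016) = 1/(3006 - 87016) = 1/(-84010) = -1/84010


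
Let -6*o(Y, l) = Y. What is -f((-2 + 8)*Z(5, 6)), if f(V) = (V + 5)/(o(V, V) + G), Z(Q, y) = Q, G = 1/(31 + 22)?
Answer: 1855/264 ≈ 7.0265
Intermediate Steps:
G = 1/53 ≈ 0.018868
o(Y, l) = -Y/6
f(V) = (5 + V)/(1/53 - V/6) (f(V) = (V + 5)/(-V/6 + 1/53) = (5 + V)/(1/53 - V/6))
-f((-2 + 8)*Z(5, 6)) = -318*(-5 - (-2 + 8)*5)/(-6 + 53*((-2 + 8)*5)) = -318*(-5 - 6*5)/(-6 + 53*(6*5)) = -318*(-5 - 1*30)/(-6 + 53*30) = -318*(-5 - 30)/(-6 + 1590) = -318*(-35)/1584 = -1*(-1855/264) = 1855/264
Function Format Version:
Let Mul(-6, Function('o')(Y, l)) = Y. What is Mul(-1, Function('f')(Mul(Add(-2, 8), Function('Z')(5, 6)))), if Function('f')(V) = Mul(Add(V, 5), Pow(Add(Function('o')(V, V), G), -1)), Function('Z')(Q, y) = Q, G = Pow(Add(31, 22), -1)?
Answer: Rational(1855, 264) ≈ 7.0265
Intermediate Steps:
G = Rational(1, 53) (G = Pow(53, -1) = Rational(1, 53) ≈ 0.018868)
Function('o')(Y, l) = Mul(Rational(-1, 6), Y)
Function('f')(V) = Mul(Pow(Add(Rational(1, 53), Mul(Rational(-1, 6), V)), -1), Add(5, V)) (Function('f')(V) = Mul(Add(V, 5), Pow(Add(Mul(Rational(-1, 6), V), Rational(1, 53)), -1)) = Mul(Add(5, V), Pow(Add(Rational(1, 53), Mul(Rational(-1, 6), V)), -1)) = Mul(Pow(Add(Rational(1, 53), Mul(Rational(-1, 6), V)), -1), Add(5, V)))
Mul(-1, Function('f')(Mul(Add(-2, 8), Function('Z')(5, 6)))) = Mul(-1, Mul(318, Pow(Add(-6, Mul(53, Mul(Add(-2, 8), 5))), -1), Add(-5, Mul(-1, Mul(Add(-2, 8), 5))))) = Mul(-1, Mul(318, Pow(Add(-6, Mul(53, Mul(6, 5))), -1), Add(-5, Mul(-1, Mul(6, 5))))) = Mul(-1, Mul(318, Pow(Add(-6, Mul(53, 30)), -1), Add(-5, Mul(-1, 30)))) = Mul(-1, Mul(318, Pow(Add(-6, 1590), -1), Add(-5, -30))) = Mul(-1, Mul(318, Pow(1584, -1), -35)) = Mul(-1, Mul(318, Rational(1, 1584), -35)) = Mul(-1, Rational(-1855, 264)) = Rational(1855, 264)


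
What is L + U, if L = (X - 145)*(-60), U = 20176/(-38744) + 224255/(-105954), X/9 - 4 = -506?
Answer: 143563619128207/513135222 ≈ 2.7978e+5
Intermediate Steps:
X = -4518 (X = 36 + 9*(-506) = 36 - 4554 = -4518)
U = -1353282953/513135222 (U = 20176*(-1/38744) + 224255*(-1/105954) = -2522/4843 - 224255/105954 = -1353282953/513135222 ≈ -2.6373)
L = 279780 (L = (-4518 - 145)*(-60) = -4663*(-60) = 279780)
L + U = 279780 - 1353282953/513135222 = 143563619128207/513135222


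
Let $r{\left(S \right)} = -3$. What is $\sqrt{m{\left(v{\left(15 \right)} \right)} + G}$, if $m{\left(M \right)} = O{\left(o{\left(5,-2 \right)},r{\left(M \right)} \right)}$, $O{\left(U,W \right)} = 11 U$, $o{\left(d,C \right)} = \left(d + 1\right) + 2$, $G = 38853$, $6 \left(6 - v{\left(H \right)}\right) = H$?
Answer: $\sqrt{38941} \approx 197.33$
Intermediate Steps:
$v{\left(H \right)} = 6 - \frac{H}{6}$
$o{\left(d,C \right)} = 3 + d$ ($o{\left(d,C \right)} = \left(1 + d\right) + 2 = 3 + d$)
$m{\left(M \right)} = 88$ ($m{\left(M \right)} = 11 \left(3 + 5\right) = 11 \cdot 8 = 88$)
$\sqrt{m{\left(v{\left(15 \right)} \right)} + G} = \sqrt{88 + 38853} = \sqrt{38941}$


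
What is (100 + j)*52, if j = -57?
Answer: 2236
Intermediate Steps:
(100 + j)*52 = (100 - 57)*52 = 43*52 = 2236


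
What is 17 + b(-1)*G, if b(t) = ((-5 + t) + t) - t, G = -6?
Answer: 53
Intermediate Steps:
b(t) = -5 + t (b(t) = (-5 + 2*t) - t = -5 + t)
17 + b(-1)*G = 17 + (-5 - 1)*(-6) = 17 - 6*(-6) = 17 + 36 = 53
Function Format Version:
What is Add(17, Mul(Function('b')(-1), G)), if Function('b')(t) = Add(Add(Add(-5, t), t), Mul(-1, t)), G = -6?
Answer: 53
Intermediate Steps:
Function('b')(t) = Add(-5, t) (Function('b')(t) = Add(Add(-5, Mul(2, t)), Mul(-1, t)) = Add(-5, t))
Add(17, Mul(Function('b')(-1), G)) = Add(17, Mul(Add(-5, -1), -6)) = Add(17, Mul(-6, -6)) = Add(17, 36) = 53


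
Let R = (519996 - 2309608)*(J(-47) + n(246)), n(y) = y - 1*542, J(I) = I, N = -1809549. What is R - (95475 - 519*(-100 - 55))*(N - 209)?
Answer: 318986464276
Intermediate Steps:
n(y) = -542 + y (n(y) = y - 542 = -542 + y)
R = 613836916 (R = (519996 - 2309608)*(-47 + (-542 + 246)) = -1789612*(-47 - 296) = -1789612*(-343) = 613836916)
R - (95475 - 519*(-100 - 55))*(N - 209) = 613836916 - (95475 - 519*(-100 - 55))*(-1809549 - 209) = 613836916 - (95475 - 519*(-155))*(-1809758) = 613836916 - (95475 + 80445)*(-1809758) = 613836916 - 175920*(-1809758) = 613836916 - 1*(-318372627360) = 613836916 + 318372627360 = 318986464276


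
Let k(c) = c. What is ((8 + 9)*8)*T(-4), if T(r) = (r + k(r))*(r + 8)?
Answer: -4352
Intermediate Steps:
T(r) = 2*r*(8 + r) (T(r) = (r + r)*(r + 8) = (2*r)*(8 + r) = 2*r*(8 + r))
((8 + 9)*8)*T(-4) = ((8 + 9)*8)*(2*(-4)*(8 - 4)) = (17*8)*(2*(-4)*4) = 136*(-32) = -4352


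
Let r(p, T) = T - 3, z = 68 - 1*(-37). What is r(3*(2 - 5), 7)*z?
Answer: 420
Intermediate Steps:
z = 105 (z = 68 + 37 = 105)
r(p, T) = -3 + T
r(3*(2 - 5), 7)*z = (-3 + 7)*105 = 4*105 = 420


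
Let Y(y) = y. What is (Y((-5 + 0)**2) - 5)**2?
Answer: 400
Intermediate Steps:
(Y((-5 + 0)**2) - 5)**2 = ((-5 + 0)**2 - 5)**2 = ((-5)**2 - 5)**2 = (25 - 5)**2 = 20**2 = 400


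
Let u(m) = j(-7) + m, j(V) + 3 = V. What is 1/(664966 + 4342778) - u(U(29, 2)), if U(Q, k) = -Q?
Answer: 195302017/5007744 ≈ 39.000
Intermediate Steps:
j(V) = -3 + V
u(m) = -10 + m (u(m) = (-3 - 7) + m = -10 + m)
1/(664966 + 4342778) - u(U(29, 2)) = 1/(664966 + 4342778) - (-10 - 1*29) = 1/5007744 - (-10 - 29) = 1/5007744 - 1*(-39) = 1/5007744 + 39 = 195302017/5007744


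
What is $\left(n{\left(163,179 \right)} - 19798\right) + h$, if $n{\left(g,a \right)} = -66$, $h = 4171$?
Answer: $-15693$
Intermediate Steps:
$\left(n{\left(163,179 \right)} - 19798\right) + h = \left(-66 - 19798\right) + 4171 = -19864 + 4171 = -15693$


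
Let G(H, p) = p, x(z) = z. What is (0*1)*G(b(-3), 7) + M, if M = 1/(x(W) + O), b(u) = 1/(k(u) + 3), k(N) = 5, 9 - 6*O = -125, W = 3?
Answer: 3/76 ≈ 0.039474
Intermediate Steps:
O = 67/3 (O = 3/2 - ⅙*(-125) = 3/2 + 125/6 = 67/3 ≈ 22.333)
b(u) = ⅛ (b(u) = 1/(5 + 3) = 1/8 = ⅛)
M = 3/76 (M = 1/(3 + 67/3) = 1/(76/3) = 3/76 ≈ 0.039474)
(0*1)*G(b(-3), 7) + M = (0*1)*7 + 3/76 = 0*7 + 3/76 = 0 + 3/76 = 3/76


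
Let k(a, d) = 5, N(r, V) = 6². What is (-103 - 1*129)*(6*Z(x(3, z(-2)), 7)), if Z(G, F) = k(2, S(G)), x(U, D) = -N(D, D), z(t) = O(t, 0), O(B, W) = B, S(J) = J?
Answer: -6960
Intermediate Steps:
N(r, V) = 36
z(t) = t
x(U, D) = -36 (x(U, D) = -1*36 = -36)
Z(G, F) = 5
(-103 - 1*129)*(6*Z(x(3, z(-2)), 7)) = (-103 - 1*129)*(6*5) = (-103 - 129)*30 = -232*30 = -6960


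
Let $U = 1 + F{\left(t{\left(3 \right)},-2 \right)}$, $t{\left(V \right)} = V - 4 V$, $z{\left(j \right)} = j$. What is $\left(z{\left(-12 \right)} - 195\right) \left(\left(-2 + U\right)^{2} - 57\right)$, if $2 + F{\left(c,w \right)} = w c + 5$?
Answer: $-71001$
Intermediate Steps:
$t{\left(V \right)} = - 3 V$
$F{\left(c,w \right)} = 3 + c w$ ($F{\left(c,w \right)} = -2 + \left(w c + 5\right) = -2 + \left(c w + 5\right) = -2 + \left(5 + c w\right) = 3 + c w$)
$U = 22$ ($U = 1 + \left(3 + \left(-3\right) 3 \left(-2\right)\right) = 1 + \left(3 - -18\right) = 1 + \left(3 + 18\right) = 1 + 21 = 22$)
$\left(z{\left(-12 \right)} - 195\right) \left(\left(-2 + U\right)^{2} - 57\right) = \left(-12 - 195\right) \left(\left(-2 + 22\right)^{2} - 57\right) = \left(-12 - 195\right) \left(20^{2} - 57\right) = - 207 \left(400 - 57\right) = \left(-207\right) 343 = -71001$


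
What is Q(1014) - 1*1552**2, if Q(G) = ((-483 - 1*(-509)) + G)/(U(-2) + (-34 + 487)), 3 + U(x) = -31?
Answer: -1009245936/419 ≈ -2.4087e+6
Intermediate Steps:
U(x) = -34 (U(x) = -3 - 31 = -34)
Q(G) = 26/419 + G/419 (Q(G) = ((-483 - 1*(-509)) + G)/(-34 + (-34 + 487)) = ((-483 + 509) + G)/(-34 + 453) = (26 + G)/419 = (26 + G)*(1/419) = 26/419 + G/419)
Q(1014) - 1*1552**2 = (26/419 + (1/419)*1014) - 1*1552**2 = (26/419 + 1014/419) - 1*2408704 = 1040/419 - 2408704 = -1009245936/419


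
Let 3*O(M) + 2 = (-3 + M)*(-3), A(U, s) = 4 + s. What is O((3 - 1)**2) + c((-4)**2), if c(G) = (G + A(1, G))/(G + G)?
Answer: -13/24 ≈ -0.54167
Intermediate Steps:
O(M) = 7/3 - M (O(M) = -2/3 + ((-3 + M)*(-3))/3 = -2/3 + (9 - 3*M)/3 = -2/3 + (3 - M) = 7/3 - M)
c(G) = (4 + 2*G)/(2*G) (c(G) = (G + (4 + G))/(G + G) = (4 + 2*G)/((2*G)) = (4 + 2*G)*(1/(2*G)) = (4 + 2*G)/(2*G))
O((3 - 1)**2) + c((-4)**2) = (7/3 - (3 - 1)**2) + (2 + (-4)**2)/((-4)**2) = (7/3 - 1*2**2) + (2 + 16)/16 = (7/3 - 1*4) + (1/16)*18 = (7/3 - 4) + 9/8 = -5/3 + 9/8 = -13/24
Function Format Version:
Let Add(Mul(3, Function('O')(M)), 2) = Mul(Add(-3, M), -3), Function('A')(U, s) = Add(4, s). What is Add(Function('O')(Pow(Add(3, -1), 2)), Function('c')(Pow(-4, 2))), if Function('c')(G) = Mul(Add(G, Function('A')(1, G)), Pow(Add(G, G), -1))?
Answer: Rational(-13, 24) ≈ -0.54167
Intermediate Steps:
Function('O')(M) = Add(Rational(7, 3), Mul(-1, M)) (Function('O')(M) = Add(Rational(-2, 3), Mul(Rational(1, 3), Mul(Add(-3, M), -3))) = Add(Rational(-2, 3), Mul(Rational(1, 3), Add(9, Mul(-3, M)))) = Add(Rational(-2, 3), Add(3, Mul(-1, M))) = Add(Rational(7, 3), Mul(-1, M)))
Function('c')(G) = Mul(Rational(1, 2), Pow(G, -1), Add(4, Mul(2, G))) (Function('c')(G) = Mul(Add(G, Add(4, G)), Pow(Add(G, G), -1)) = Mul(Add(4, Mul(2, G)), Pow(Mul(2, G), -1)) = Mul(Add(4, Mul(2, G)), Mul(Rational(1, 2), Pow(G, -1))) = Mul(Rational(1, 2), Pow(G, -1), Add(4, Mul(2, G))))
Add(Function('O')(Pow(Add(3, -1), 2)), Function('c')(Pow(-4, 2))) = Add(Add(Rational(7, 3), Mul(-1, Pow(Add(3, -1), 2))), Mul(Pow(Pow(-4, 2), -1), Add(2, Pow(-4, 2)))) = Add(Add(Rational(7, 3), Mul(-1, Pow(2, 2))), Mul(Pow(16, -1), Add(2, 16))) = Add(Add(Rational(7, 3), Mul(-1, 4)), Mul(Rational(1, 16), 18)) = Add(Add(Rational(7, 3), -4), Rational(9, 8)) = Add(Rational(-5, 3), Rational(9, 8)) = Rational(-13, 24)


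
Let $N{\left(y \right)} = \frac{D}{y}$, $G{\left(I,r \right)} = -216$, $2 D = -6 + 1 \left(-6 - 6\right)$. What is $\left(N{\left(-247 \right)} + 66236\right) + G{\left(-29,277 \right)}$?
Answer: $\frac{16306949}{247} \approx 66020.0$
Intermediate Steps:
$D = -9$ ($D = \frac{-6 + 1 \left(-6 - 6\right)}{2} = \frac{-6 + 1 \left(-12\right)}{2} = \frac{-6 - 12}{2} = \frac{1}{2} \left(-18\right) = -9$)
$N{\left(y \right)} = - \frac{9}{y}$
$\left(N{\left(-247 \right)} + 66236\right) + G{\left(-29,277 \right)} = \left(- \frac{9}{-247} + 66236\right) - 216 = \left(\left(-9\right) \left(- \frac{1}{247}\right) + 66236\right) - 216 = \left(\frac{9}{247} + 66236\right) - 216 = \frac{16360301}{247} - 216 = \frac{16306949}{247}$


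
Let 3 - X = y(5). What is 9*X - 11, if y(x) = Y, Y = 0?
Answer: 16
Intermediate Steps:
y(x) = 0
X = 3 (X = 3 - 1*0 = 3 + 0 = 3)
9*X - 11 = 9*3 - 11 = 27 - 11 = 16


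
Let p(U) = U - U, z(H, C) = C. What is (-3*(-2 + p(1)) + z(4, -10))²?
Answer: 16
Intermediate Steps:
p(U) = 0
(-3*(-2 + p(1)) + z(4, -10))² = (-3*(-2 + 0) - 10)² = (-3*(-2) - 10)² = (6 - 10)² = (-4)² = 16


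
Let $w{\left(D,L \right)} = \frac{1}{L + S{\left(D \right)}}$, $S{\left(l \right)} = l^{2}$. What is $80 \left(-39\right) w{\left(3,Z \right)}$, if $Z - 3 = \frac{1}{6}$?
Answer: $- \frac{18720}{73} \approx -256.44$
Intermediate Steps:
$Z = \frac{19}{6}$ ($Z = 3 + \frac{1}{6} = \frac{19}{6} \approx 3.1667$)
$w{\left(D,L \right)} = \frac{1}{L + D^{2}}$
$80 \left(-39\right) w{\left(3,Z \right)} = \frac{80 \left(-39\right)}{\frac{19}{6} + 3^{2}} = - \frac{3120}{\frac{19}{6} + 9} = - \frac{3120}{\frac{73}{6}} = \left(-3120\right) \frac{6}{73} = - \frac{18720}{73}$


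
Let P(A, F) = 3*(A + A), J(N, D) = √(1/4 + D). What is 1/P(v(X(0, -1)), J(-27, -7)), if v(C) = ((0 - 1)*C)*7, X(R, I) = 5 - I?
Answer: -1/252 ≈ -0.0039683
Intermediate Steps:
v(C) = -7*C (v(C) = -C*7 = -7*C)
J(N, D) = √(¼ + D)
P(A, F) = 6*A (P(A, F) = 3*(2*A) = 6*A)
1/P(v(X(0, -1)), J(-27, -7)) = 1/(6*(-7*(5 - 1*(-1)))) = 1/(6*(-7*(5 + 1))) = 1/(6*(-7*6)) = 1/(6*(-42)) = 1/(-252) = -1/252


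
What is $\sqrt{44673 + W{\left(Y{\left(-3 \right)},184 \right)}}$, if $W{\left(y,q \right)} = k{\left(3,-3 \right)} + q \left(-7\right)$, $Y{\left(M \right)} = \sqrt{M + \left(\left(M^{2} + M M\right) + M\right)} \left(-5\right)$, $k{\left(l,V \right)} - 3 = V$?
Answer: $\sqrt{43385} \approx 208.29$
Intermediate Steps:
$k{\left(l,V \right)} = 3 + V$
$Y{\left(M \right)} = - 5 \sqrt{2 M + 2 M^{2}}$ ($Y{\left(M \right)} = \sqrt{M + \left(\left(M^{2} + M^{2}\right) + M\right)} \left(-5\right) = \sqrt{M + \left(2 M^{2} + M\right)} \left(-5\right) = \sqrt{M + \left(M + 2 M^{2}\right)} \left(-5\right) = \sqrt{2 M + 2 M^{2}} \left(-5\right) = - 5 \sqrt{2 M + 2 M^{2}}$)
$W{\left(y,q \right)} = - 7 q$ ($W{\left(y,q \right)} = \left(3 - 3\right) + q \left(-7\right) = 0 - 7 q = - 7 q$)
$\sqrt{44673 + W{\left(Y{\left(-3 \right)},184 \right)}} = \sqrt{44673 - 1288} = \sqrt{43385}$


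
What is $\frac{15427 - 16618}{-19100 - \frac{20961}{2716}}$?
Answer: $\frac{3234756}{51896561} \approx 0.062331$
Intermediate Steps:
$\frac{15427 - 16618}{-19100 - \frac{20961}{2716}} = - \frac{1191}{-19100 - \frac{20961}{2716}} = - \frac{1191}{- \frac{51896561}{2716}} = \left(-1191\right) \left(- \frac{2716}{51896561}\right) = \frac{3234756}{51896561}$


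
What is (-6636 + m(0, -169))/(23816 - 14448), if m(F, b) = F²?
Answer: -1659/2342 ≈ -0.70837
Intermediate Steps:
(-6636 + m(0, -169))/(23816 - 14448) = (-6636 + 0²)/(23816 - 14448) = (-6636 + 0)/9368 = -6636*1/9368 = -1659/2342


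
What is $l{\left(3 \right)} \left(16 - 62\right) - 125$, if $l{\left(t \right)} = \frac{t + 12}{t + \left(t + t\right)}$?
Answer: $- \frac{605}{3} \approx -201.67$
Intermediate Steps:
$l{\left(t \right)} = \frac{12 + t}{3 t}$ ($l{\left(t \right)} = \frac{12 + t}{t + 2 t} = \frac{12 + t}{3 t}$)
$l{\left(3 \right)} \left(16 - 62\right) - 125 = \frac{12 + 3}{3 \cdot 3} \left(16 - 62\right) - 125 = \frac{1}{3} \cdot \frac{1}{3} \cdot 15 \left(16 - 62\right) - 125 = \frac{5}{3} \left(-46\right) - 125 = - \frac{230}{3} - 125 = - \frac{605}{3}$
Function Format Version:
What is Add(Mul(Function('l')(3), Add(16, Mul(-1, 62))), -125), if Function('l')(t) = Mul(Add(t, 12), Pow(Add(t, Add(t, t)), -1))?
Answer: Rational(-605, 3) ≈ -201.67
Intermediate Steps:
Function('l')(t) = Mul(Rational(1, 3), Pow(t, -1), Add(12, t)) (Function('l')(t) = Mul(Add(12, t), Pow(Add(t, Mul(2, t)), -1)) = Mul(Add(12, t), Pow(Mul(3, t), -1)) = Mul(Add(12, t), Mul(Rational(1, 3), Pow(t, -1))) = Mul(Rational(1, 3), Pow(t, -1), Add(12, t)))
Add(Mul(Function('l')(3), Add(16, Mul(-1, 62))), -125) = Add(Mul(Mul(Rational(1, 3), Pow(3, -1), Add(12, 3)), Add(16, Mul(-1, 62))), -125) = Add(Mul(Mul(Rational(1, 3), Rational(1, 3), 15), Add(16, -62)), -125) = Add(Mul(Rational(5, 3), -46), -125) = Add(Rational(-230, 3), -125) = Rational(-605, 3)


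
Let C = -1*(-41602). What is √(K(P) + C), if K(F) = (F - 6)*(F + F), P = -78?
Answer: √54706 ≈ 233.89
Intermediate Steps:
K(F) = 2*F*(-6 + F) (K(F) = (-6 + F)*(2*F) = 2*F*(-6 + F))
C = 41602
√(K(P) + C) = √(2*(-78)*(-6 - 78) + 41602) = √(2*(-78)*(-84) + 41602) = √(13104 + 41602) = √54706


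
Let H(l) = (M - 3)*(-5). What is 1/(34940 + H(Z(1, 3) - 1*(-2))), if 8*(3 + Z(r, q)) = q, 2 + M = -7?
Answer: 1/35000 ≈ 2.8571e-5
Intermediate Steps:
M = -9 (M = -2 - 7 = -9)
Z(r, q) = -3 + q/8
H(l) = 60 (H(l) = (-9 - 3)*(-5) = -12*(-5) = 60)
1/(34940 + H(Z(1, 3) - 1*(-2))) = 1/(34940 + 60) = 1/35000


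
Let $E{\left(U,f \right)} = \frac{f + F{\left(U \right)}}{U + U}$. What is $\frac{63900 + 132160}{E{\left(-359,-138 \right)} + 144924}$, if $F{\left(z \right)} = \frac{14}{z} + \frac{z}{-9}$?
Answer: $\frac{90966271896}{67240683583} \approx 1.3528$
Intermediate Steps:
$F{\left(z \right)} = \frac{14}{z} - \frac{z}{9}$ ($F{\left(z \right)} = \frac{14}{z} + z \left(- \frac{1}{9}\right) = \frac{14}{z} - \frac{z}{9}$)
$E{\left(U,f \right)} = \frac{f + \frac{14}{U} - \frac{U}{9}}{2 U}$ ($E{\left(U,f \right)} = \frac{f - \left(- \frac{14}{U} + \frac{U}{9}\right)}{U + U} = \frac{f + \frac{14}{U} - \frac{U}{9}}{2 U}$)
$\frac{63900 + 132160}{E{\left(-359,-138 \right)} + 144924} = \frac{63900 + 132160}{\frac{126 - 359 \left(\left(-1\right) \left(-359\right) + 9 \left(-138\right)\right)}{18 \cdot 128881} + 144924} = \frac{196060}{\frac{1}{18} \cdot \frac{1}{128881} \left(126 - 359 \left(359 - 1242\right)\right) + 144924} = \frac{196060}{\frac{1}{18} \cdot \frac{1}{128881} \left(126 - -316997\right) + 144924} = \frac{196060}{\frac{1}{18} \cdot \frac{1}{128881} \left(126 + 316997\right) + 144924} = \frac{196060}{\frac{1}{18} \cdot \frac{1}{128881} \cdot 317123 + 144924} = \frac{196060}{\frac{317123}{2319858} + 144924} = \frac{196060}{\frac{336203417915}{2319858}} = 196060 \cdot \frac{2319858}{336203417915} = \frac{90966271896}{67240683583}$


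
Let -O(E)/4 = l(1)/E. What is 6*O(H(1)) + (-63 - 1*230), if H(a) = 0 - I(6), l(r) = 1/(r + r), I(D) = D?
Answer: -291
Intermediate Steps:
l(r) = 1/(2*r)
H(a) = -6 (H(a) = 0 - 1*6 = 0 - 6 = -6)
O(E) = -2/E (O(E) = -4*(1/2)/1/E = -4*(1/2)*1/E = -2/E)
6*O(H(1)) + (-63 - 1*230) = 6*(-2/(-6)) + (-63 - 1*230) = 6*(-2*(-1/6)) + (-63 - 230) = 6*(1/3) - 293 = 2 - 293 = -291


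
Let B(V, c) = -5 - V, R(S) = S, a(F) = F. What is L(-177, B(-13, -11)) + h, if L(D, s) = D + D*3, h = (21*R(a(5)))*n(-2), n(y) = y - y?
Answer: -708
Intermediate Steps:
n(y) = 0
h = 0 (h = (21*5)*0 = 105*0 = 0)
L(D, s) = 4*D (L(D, s) = D + 3*D = 4*D)
L(-177, B(-13, -11)) + h = 4*(-177) + 0 = -708 + 0 = -708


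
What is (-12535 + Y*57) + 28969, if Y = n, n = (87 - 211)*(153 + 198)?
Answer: -2464434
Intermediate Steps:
n = -43524 (n = -124*351 = -43524)
Y = -43524
(-12535 + Y*57) + 28969 = (-12535 - 43524*57) + 28969 = (-12535 - 2480868) + 28969 = -2493403 + 28969 = -2464434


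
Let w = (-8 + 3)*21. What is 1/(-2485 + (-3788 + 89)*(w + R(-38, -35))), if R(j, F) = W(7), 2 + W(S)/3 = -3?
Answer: 1/441395 ≈ 2.2655e-6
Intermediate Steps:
W(S) = -15 (W(S) = -6 + 3*(-3) = -6 - 9 = -15)
R(j, F) = -15
w = -105 (w = -5*21 = -105)
1/(-2485 + (-3788 + 89)*(w + R(-38, -35))) = 1/(-2485 + (-3788 + 89)*(-105 - 15)) = 1/(-2485 - 3699*(-120)) = 1/(-2485 + 443880) = 1/441395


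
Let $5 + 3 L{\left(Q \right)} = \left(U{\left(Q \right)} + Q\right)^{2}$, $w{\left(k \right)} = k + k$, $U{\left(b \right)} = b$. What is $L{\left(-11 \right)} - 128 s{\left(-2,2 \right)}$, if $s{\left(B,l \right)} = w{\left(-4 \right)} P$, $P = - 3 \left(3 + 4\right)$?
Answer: $- \frac{64033}{3} \approx -21344.0$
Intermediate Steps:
$P = -21$ ($P = \left(-3\right) 7 = -21$)
$w{\left(k \right)} = 2 k$
$L{\left(Q \right)} = - \frac{5}{3} + \frac{4 Q^{2}}{3}$ ($L{\left(Q \right)} = - \frac{5}{3} + \frac{\left(Q + Q\right)^{2}}{3} = - \frac{5}{3} + \frac{\left(2 Q\right)^{2}}{3} = - \frac{5}{3} + \frac{4 Q^{2}}{3}$)
$s{\left(B,l \right)} = 168$ ($s{\left(B,l \right)} = 2 \left(-4\right) \left(-21\right) = \left(-8\right) \left(-21\right) = 168$)
$L{\left(-11 \right)} - 128 s{\left(-2,2 \right)} = \left(- \frac{5}{3} + \frac{4 \left(-11\right)^{2}}{3}\right) - 21504 = \left(- \frac{5}{3} + \frac{4}{3} \cdot 121\right) - 21504 = \left(- \frac{5}{3} + \frac{484}{3}\right) - 21504 = \frac{479}{3} - 21504 = - \frac{64033}{3}$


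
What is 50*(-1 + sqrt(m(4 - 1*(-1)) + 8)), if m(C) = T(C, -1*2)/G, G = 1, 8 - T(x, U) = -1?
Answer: -50 + 50*sqrt(17) ≈ 156.16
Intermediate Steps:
T(x, U) = 9 (T(x, U) = 8 - 1*(-1) = 8 + 1 = 9)
m(C) = 9 (m(C) = 9/1 = 9*1 = 9)
50*(-1 + sqrt(m(4 - 1*(-1)) + 8)) = 50*(-1 + sqrt(9 + 8)) = 50*(-1 + sqrt(17)) = -50 + 50*sqrt(17)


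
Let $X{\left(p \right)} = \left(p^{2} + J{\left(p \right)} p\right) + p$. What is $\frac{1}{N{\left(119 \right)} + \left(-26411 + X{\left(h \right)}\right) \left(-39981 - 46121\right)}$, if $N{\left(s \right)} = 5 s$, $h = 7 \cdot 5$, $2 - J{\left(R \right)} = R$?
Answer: $\frac{1}{2264999807} \approx 4.415 \cdot 10^{-10}$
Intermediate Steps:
$J{\left(R \right)} = 2 - R$
$h = 35$
$X{\left(p \right)} = p + p^{2} + p \left(2 - p\right)$ ($X{\left(p \right)} = \left(p^{2} + \left(2 - p\right) p\right) + p = \left(p^{2} + p \left(2 - p\right)\right) + p = p + p^{2} + p \left(2 - p\right)$)
$\frac{1}{N{\left(119 \right)} + \left(-26411 + X{\left(h \right)}\right) \left(-39981 - 46121\right)} = \frac{1}{5 \cdot 119 + \left(-26411 + 3 \cdot 35\right) \left(-39981 - 46121\right)} = \frac{1}{595 + \left(-26411 + 105\right) \left(-86102\right)} = \frac{1}{595 - -2264999212} = \frac{1}{595 + 2264999212} = \frac{1}{2264999807}$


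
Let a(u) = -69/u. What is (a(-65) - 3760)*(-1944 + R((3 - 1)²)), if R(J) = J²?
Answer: 471070168/65 ≈ 7.2472e+6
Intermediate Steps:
(a(-65) - 3760)*(-1944 + R((3 - 1)²)) = (-69/(-65) - 3760)*(-1944 + ((3 - 1)²)²) = (-69*(-1/65) - 3760)*(-1944 + (2²)²) = (69/65 - 3760)*(-1944 + 4²) = -244331*(-1944 + 16)/65 = -244331/65*(-1928) = 471070168/65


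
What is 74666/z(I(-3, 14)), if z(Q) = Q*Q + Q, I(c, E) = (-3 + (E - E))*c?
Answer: 37333/45 ≈ 829.62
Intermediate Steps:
I(c, E) = -3*c (I(c, E) = (-3 + 0)*c = -3*c)
z(Q) = Q + Q² (z(Q) = Q² + Q = Q + Q²)
74666/z(I(-3, 14)) = 74666/(((-3*(-3))*(1 - 3*(-3)))) = 74666/((9*(1 + 9))) = 74666/((9*10)) = 74666/90 = 74666*(1/90) = 37333/45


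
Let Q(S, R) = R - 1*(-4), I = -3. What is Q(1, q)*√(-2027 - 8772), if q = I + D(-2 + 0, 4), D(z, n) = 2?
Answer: 3*I*√10799 ≈ 311.75*I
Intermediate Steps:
q = -1 (q = -3 + 2 = -1)
Q(S, R) = 4 + R (Q(S, R) = R + 4 = 4 + R)
Q(1, q)*√(-2027 - 8772) = (4 - 1)*√(-2027 - 8772) = 3*√(-10799) = 3*(I*√10799) = 3*I*√10799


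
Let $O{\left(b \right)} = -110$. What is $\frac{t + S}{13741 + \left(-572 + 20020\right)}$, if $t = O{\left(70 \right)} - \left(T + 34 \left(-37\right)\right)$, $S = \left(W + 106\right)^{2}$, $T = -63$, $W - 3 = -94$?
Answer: $\frac{1436}{33189} \approx 0.043267$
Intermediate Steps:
$W = -91$ ($W = 3 - 94 = -91$)
$S = 225$ ($S = \left(-91 + 106\right)^{2} = 15^{2} = 225$)
$t = 1211$ ($t = -110 - \left(-63 + 34 \left(-37\right)\right) = -110 - \left(-63 - 1258\right) = -110 - -1321 = -110 + 1321 = 1211$)
$\frac{t + S}{13741 + \left(-572 + 20020\right)} = \frac{1211 + 225}{13741 + \left(-572 + 20020\right)} = \frac{1436}{13741 + 19448} = \frac{1436}{33189}$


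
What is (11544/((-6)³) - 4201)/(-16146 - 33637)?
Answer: 38290/448047 ≈ 0.085460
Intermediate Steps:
(11544/((-6)³) - 4201)/(-16146 - 33637) = (11544/(-216) - 4201)/(-49783) = (11544*(-1/216) - 4201)*(-1/49783) = (-481/9 - 4201)*(-1/49783) = -38290/9*(-1/49783) = 38290/448047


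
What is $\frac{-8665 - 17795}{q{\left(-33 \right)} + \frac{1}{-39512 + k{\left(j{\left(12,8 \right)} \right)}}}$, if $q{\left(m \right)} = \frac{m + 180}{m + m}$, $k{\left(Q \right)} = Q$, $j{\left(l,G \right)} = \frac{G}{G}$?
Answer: $\frac{23000143320}{1936061} \approx 11880.0$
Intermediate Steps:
$j{\left(l,G \right)} = 1$
$q{\left(m \right)} = \frac{180 + m}{2 m}$
$\frac{-8665 - 17795}{q{\left(-33 \right)} + \frac{1}{-39512 + k{\left(j{\left(12,8 \right)} \right)}}} = \frac{-8665 - 17795}{\frac{180 - 33}{2 \left(-33\right)} + \frac{1}{-39512 + 1}} = - \frac{26460}{\frac{1}{2} \left(- \frac{1}{33}\right) 147 + \frac{1}{-39511}} = - \frac{26460}{- \frac{49}{22} - \frac{1}{39511}} = - \frac{26460}{- \frac{1936061}{869242}} = \left(-26460\right) \left(- \frac{869242}{1936061}\right) = \frac{23000143320}{1936061}$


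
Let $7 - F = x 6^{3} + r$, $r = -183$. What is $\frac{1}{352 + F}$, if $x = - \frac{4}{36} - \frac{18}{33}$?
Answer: $\frac{11}{7522} \approx 0.0014624$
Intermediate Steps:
$x = - \frac{65}{99}$ ($x = \left(-4\right) \frac{1}{36} - \frac{6}{11} = - \frac{1}{9} - \frac{6}{11} = - \frac{65}{99} \approx -0.65657$)
$F = \frac{3650}{11}$ ($F = 7 - \left(- \frac{65 \cdot 6^{3}}{99} - 183\right) = 7 - \left(\left(- \frac{65}{99}\right) 216 - 183\right) = 7 - \left(- \frac{1560}{11} - 183\right) = 7 - - \frac{3573}{11} = 7 + \frac{3573}{11} = \frac{3650}{11} \approx 331.82$)
$\frac{1}{352 + F} = \frac{1}{352 + \frac{3650}{11}} = \frac{1}{\frac{7522}{11}} = \frac{11}{7522}$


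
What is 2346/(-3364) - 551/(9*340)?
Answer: -2258081/2573460 ≈ -0.87745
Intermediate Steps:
2346/(-3364) - 551/(9*340) = 2346*(-1/3364) - 551/3060 = -1173/1682 - 551*1/3060 = -1173/1682 - 551/3060 = -2258081/2573460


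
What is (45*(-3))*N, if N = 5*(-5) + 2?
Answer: 3105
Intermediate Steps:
N = -23 (N = -25 + 2 = -23)
(45*(-3))*N = (45*(-3))*(-23) = -135*(-23) = 3105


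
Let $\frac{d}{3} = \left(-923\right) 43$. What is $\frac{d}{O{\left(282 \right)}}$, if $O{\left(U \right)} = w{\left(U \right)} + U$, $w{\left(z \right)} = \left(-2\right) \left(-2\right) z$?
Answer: $- \frac{39689}{470} \approx -84.445$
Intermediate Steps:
$w{\left(z \right)} = 4 z$
$d = -119067$ ($d = 3 \left(\left(-923\right) 43\right) = 3 \left(-39689\right) = -119067$)
$O{\left(U \right)} = 5 U$ ($O{\left(U \right)} = 4 U + U = 5 U$)
$\frac{d}{O{\left(282 \right)}} = - \frac{119067}{5 \cdot 282} = - \frac{119067}{1410} = \left(-119067\right) \frac{1}{1410} = - \frac{39689}{470}$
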